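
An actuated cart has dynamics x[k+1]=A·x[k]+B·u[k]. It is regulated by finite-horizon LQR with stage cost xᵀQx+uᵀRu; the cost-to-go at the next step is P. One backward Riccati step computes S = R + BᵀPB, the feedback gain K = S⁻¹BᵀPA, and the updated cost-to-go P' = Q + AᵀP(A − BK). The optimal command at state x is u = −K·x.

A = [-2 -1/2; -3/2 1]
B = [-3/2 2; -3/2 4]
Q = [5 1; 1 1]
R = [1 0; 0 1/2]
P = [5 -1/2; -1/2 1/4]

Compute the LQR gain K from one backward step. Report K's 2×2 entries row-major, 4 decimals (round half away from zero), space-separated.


BᵀP = [-6.7500 0.3750; 8.0000 0.0000]
S = R + BᵀPB = [1 0; 0 1/2] + [9.5625 -12.0000; -12.0000 16.0000] = [10.5625 -12.0000; -12.0000 16.5000]
BᵀPA = [12.9375 3.7500; -16.0000 -4.0000]
K = S⁻¹·BᵀPA = [0.7090 0.4582; -0.4541 0.0908]
A−BK = [-0.0284 0.0057; 1.3798 1.3240]
AᵀP(A−BK) = [1.1249 0.7750; 0.7750 0.6450]
P' = Q + AᵀP(A−BK) = [6.1249 1.7750; 1.7750 1.6450]
tr(P') = 7.7699

0.7090 0.4582 -0.4541 0.0908


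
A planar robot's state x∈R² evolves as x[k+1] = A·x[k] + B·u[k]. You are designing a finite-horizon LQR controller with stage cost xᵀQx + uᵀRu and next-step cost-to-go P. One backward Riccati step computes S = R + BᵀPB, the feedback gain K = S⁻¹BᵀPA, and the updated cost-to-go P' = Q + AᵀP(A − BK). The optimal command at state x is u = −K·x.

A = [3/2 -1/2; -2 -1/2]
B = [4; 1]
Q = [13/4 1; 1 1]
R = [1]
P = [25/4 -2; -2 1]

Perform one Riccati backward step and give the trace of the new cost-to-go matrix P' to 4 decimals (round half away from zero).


7.0291

BᵀP = [23.0000 -7.0000]
S = R + BᵀPB = [1] + [85.0000] = [86.0000]
BᵀPA = [48.5000 -8.0000]
K = S⁻¹·BᵀPA = [0.5640 -0.0930]
A−BK = [-0.7558 -0.1279; -2.5640 -0.4070]
AᵀP(A−BK) = [2.7108 0.3241; 0.3241 0.0683]
P' = Q + AᵀP(A−BK) = [5.9608 1.3241; 1.3241 1.0683]
tr(P') = 7.0291


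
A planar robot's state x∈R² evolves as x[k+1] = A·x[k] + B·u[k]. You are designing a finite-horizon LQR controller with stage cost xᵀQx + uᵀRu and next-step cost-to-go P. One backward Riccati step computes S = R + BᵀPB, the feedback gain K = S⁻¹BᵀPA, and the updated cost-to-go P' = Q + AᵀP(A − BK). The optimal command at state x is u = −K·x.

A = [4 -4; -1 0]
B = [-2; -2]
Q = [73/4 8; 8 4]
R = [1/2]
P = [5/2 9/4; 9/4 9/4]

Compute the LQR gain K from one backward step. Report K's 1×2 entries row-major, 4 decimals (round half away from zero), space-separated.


BᵀP = [-9.5000 -9.0000]
S = R + BᵀPB = [1/2] + [37.0000] = [37.5000]
BᵀPA = [-29.0000 38.0000]
K = S⁻¹·BᵀPA = [-0.7733 1.0133]
A−BK = [2.4533 -1.9733; -2.5467 2.0267]
AᵀP(A−BK) = [1.8233 -1.6133; -1.6133 1.4933]
P' = Q + AᵀP(A−BK) = [20.0733 6.3867; 6.3867 5.4933]
tr(P') = 25.5667

-0.7733 1.0133


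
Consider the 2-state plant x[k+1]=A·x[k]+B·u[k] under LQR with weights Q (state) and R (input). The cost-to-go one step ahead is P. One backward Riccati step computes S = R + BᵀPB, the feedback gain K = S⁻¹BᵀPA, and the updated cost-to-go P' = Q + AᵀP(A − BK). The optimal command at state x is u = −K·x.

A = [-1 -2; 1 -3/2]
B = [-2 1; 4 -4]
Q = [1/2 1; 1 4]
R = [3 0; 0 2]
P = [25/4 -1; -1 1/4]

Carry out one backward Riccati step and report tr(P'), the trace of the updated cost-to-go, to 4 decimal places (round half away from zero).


7.4827

BᵀP = [-16.5000 3.0000; 10.2500 -2.0000]
S = R + BᵀPB = [3 0; 0 2] + [45.0000 -28.5000; -28.5000 18.2500] = [48.0000 -28.5000; -28.5000 20.2500]
BᵀPA = [19.5000 28.5000; -12.2500 -17.5000]
K = S⁻¹·BᵀPA = [0.2864 0.4906; -0.2019 -0.1737]
A−BK = [-0.2254 -0.8451; -0.9531 -4.1573]
AᵀP(A−BK) = [0.4425 0.9302; 0.9302 2.5402]
P' = Q + AᵀP(A−BK) = [0.9425 1.9302; 1.9302 6.5402]
tr(P') = 7.4827


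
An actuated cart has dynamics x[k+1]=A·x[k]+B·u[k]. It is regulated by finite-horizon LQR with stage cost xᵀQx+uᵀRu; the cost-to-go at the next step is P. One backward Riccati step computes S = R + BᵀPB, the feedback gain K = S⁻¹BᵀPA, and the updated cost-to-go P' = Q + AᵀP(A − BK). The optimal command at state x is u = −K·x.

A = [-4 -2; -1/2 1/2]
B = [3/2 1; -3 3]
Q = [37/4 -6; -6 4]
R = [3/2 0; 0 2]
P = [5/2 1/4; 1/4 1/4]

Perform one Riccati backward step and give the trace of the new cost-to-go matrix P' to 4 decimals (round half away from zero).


BᵀP = [3.0000 -0.3750; 3.2500 1.0000]
S = R + BᵀPB = [3/2 0; 0 2] + [5.6250 1.8750; 1.8750 6.2500] = [7.1250 1.8750; 1.8750 8.2500]
BᵀPA = [-11.8125 -6.1875; -13.5000 -6.0000]
K = S⁻¹·BᵀPA = [-1.3053 -0.7201; -1.3397 -0.5636]
A−BK = [-0.7023 -0.3562; -0.3969 0.0305]
AᵀP(A−BK) = [7.5573 3.5725; 3.5725 1.7252]
P' = Q + AᵀP(A−BK) = [16.8073 -2.4275; -2.4275 5.7252]
tr(P') = 22.5324

22.5324


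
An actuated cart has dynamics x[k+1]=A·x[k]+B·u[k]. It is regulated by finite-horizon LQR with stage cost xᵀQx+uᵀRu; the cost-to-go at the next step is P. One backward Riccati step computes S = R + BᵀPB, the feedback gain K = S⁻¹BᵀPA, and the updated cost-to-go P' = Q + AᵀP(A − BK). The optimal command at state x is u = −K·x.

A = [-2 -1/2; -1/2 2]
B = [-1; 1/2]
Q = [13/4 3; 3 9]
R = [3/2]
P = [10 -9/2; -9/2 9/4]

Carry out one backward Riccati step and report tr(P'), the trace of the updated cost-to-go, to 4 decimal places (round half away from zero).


17.6868

BᵀP = [-12.2500 5.6250]
S = R + BᵀPB = [3/2] + [15.0625] = [16.5625]
BᵀPA = [21.6875 17.3750]
K = S⁻¹·BᵀPA = [1.3094 1.0491]
A−BK = [-0.6906 0.5491; -1.1547 1.4755]
AᵀP(A−BK) = [3.1642 1.8736; 1.8736 2.2726]
P' = Q + AᵀP(A−BK) = [6.4142 4.8736; 4.8736 11.2726]
tr(P') = 17.6868


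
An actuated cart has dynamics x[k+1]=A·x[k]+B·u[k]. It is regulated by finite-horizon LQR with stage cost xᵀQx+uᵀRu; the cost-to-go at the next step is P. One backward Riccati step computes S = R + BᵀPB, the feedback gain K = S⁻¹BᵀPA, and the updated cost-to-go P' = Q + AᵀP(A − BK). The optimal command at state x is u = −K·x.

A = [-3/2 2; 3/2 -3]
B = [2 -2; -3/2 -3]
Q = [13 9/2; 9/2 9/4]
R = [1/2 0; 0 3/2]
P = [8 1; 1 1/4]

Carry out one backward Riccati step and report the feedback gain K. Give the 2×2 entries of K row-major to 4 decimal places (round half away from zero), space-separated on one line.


-0.6666 0.9963 0.0376 0.0838

BᵀP = [14.5000 1.6250; -19.0000 -2.7500]
S = R + BᵀPB = [1/2 0; 0 3/2] + [26.5625 -33.8750; -33.8750 46.2500] = [27.0625 -33.8750; -33.8750 47.7500]
BᵀPA = [-19.3125 24.1250; 24.3750 -29.7500]
K = S⁻¹·BᵀPA = [-0.6666 0.9963; 0.0376 0.0838]
A−BK = [-0.0917 0.1749; 0.6128 -1.2542]
AᵀP(A−BK) = [0.2731 -0.4256; -0.4256 0.7061]
P' = Q + AᵀP(A−BK) = [13.2731 4.0744; 4.0744 2.9561]
tr(P') = 16.2292


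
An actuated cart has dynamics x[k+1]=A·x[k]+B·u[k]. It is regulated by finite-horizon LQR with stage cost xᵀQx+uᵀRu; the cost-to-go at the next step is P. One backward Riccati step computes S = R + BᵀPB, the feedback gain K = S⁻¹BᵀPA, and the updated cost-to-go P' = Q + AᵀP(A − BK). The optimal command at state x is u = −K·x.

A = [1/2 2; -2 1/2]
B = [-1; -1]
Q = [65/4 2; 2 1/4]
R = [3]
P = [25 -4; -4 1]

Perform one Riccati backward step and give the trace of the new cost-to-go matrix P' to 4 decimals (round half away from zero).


35.9286

BᵀP = [-21.0000 3.0000]
S = R + BᵀPB = [3] + [18.0000] = [21.0000]
BᵀPA = [-16.5000 -40.5000]
K = S⁻¹·BᵀPA = [-0.7857 -1.9286]
A−BK = [-0.2857 0.0714; -2.7857 -1.4286]
AᵀP(A−BK) = [5.2857 7.1786; 7.1786 14.1429]
P' = Q + AᵀP(A−BK) = [21.5357 9.1786; 9.1786 14.3929]
tr(P') = 35.9286


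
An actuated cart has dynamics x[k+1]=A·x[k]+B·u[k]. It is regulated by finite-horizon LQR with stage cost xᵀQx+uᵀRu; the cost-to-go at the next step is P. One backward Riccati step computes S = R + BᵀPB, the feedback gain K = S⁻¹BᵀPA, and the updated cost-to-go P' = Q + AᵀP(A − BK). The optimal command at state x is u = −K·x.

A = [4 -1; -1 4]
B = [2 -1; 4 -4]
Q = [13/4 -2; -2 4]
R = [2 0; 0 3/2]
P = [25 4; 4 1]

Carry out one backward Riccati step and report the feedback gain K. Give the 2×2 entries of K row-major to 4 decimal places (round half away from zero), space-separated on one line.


1.7584 -0.5595 0.5968 -0.7353

BᵀP = [66.0000 12.0000; -41.0000 -8.0000]
S = R + BᵀPB = [2 0; 0 3/2] + [180.0000 -114.0000; -114.0000 73.0000] = [182.0000 -114.0000; -114.0000 74.5000]
BᵀPA = [252.0000 -18.0000; -156.0000 9.0000]
K = S⁻¹·BᵀPA = [1.7584 -0.5595; 0.5968 -0.7353]
A−BK = [1.0799 -0.6163; -5.6465 3.2966]
AᵀP(A−BK) = [18.9751 -9.7194; -9.7194 5.5471]
P' = Q + AᵀP(A−BK) = [22.2251 -11.7194; -11.7194 9.5471]
tr(P') = 31.7722


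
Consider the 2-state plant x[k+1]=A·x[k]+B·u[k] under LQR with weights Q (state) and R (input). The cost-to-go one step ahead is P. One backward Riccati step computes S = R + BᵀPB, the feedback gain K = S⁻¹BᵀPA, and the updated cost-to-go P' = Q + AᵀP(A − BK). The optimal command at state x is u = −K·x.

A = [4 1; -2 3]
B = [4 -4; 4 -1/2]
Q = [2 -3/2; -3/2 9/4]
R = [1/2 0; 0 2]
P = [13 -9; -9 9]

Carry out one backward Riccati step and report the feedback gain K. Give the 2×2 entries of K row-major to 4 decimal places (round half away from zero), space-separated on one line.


-0.6755 0.8014 -1.6807 0.5577

BᵀP = [16.0000 0.0000; -47.5000 31.5000]
S = R + BᵀPB = [1/2 0; 0 2] + [64.0000 -64.0000; -64.0000 174.2500] = [64.5000 -64.0000; -64.0000 176.2500]
BᵀPA = [64.0000 16.0000; -253.0000 47.0000]
K = S⁻¹·BᵀPA = [-0.6755 0.8014; -1.6807 0.5577]
A−BK = [-0.0211 0.0250; -0.1385 0.0732]
AᵀP(A−BK) = [6.0037 -2.1983; -2.1983 0.9665]
P' = Q + AᵀP(A−BK) = [8.0037 -3.6983; -3.6983 3.2165]
tr(P') = 11.2202


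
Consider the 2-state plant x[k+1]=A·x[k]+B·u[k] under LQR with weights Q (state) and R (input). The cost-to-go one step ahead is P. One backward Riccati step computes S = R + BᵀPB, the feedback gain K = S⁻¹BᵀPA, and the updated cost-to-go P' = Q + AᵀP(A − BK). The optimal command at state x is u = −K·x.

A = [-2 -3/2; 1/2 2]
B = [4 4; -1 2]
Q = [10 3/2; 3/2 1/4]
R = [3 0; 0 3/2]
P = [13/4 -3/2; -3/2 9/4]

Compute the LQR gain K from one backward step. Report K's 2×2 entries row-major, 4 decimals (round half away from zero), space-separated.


BᵀP = [14.5000 -8.2500; 10.0000 -1.5000]
S = R + BᵀPB = [3 0; 0 3/2] + [66.2500 41.5000; 41.5000 37.0000] = [69.2500 41.5000; 41.5000 38.5000]
BᵀPA = [-33.1250 -38.2500; -20.7500 -18.0000]
K = S⁻¹·BᵀPA = [-0.4388 -0.7688; -0.0660 0.3611]
A−BK = [0.0191 0.1305; 0.1931 0.5089]
AᵀP(A−BK) = [0.6582 1.1532; 1.1532 2.4076]
P' = Q + AᵀP(A−BK) = [10.6582 2.6532; 2.6532 2.6576]
tr(P') = 13.3158

-0.4388 -0.7688 -0.0660 0.3611


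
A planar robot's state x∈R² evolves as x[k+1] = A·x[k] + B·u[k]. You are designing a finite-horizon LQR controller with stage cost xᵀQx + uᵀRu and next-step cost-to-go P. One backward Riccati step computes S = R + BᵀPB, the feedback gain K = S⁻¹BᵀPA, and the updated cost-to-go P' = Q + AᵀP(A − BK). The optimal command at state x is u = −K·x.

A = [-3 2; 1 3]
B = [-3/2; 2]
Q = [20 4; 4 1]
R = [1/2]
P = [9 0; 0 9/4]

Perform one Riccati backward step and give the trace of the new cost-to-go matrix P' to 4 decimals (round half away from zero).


86.3067

BᵀP = [-13.5000 4.5000]
S = R + BᵀPB = [1/2] + [29.2500] = [29.7500]
BᵀPA = [45.0000 -13.5000]
K = S⁻¹·BᵀPA = [1.5126 -0.4538]
A−BK = [-0.7311 1.3193; -2.0252 3.9076]
AᵀP(A−BK) = [15.1828 -26.8298; -26.8298 50.1239]
P' = Q + AᵀP(A−BK) = [35.1828 -22.8298; -22.8298 51.1239]
tr(P') = 86.3067


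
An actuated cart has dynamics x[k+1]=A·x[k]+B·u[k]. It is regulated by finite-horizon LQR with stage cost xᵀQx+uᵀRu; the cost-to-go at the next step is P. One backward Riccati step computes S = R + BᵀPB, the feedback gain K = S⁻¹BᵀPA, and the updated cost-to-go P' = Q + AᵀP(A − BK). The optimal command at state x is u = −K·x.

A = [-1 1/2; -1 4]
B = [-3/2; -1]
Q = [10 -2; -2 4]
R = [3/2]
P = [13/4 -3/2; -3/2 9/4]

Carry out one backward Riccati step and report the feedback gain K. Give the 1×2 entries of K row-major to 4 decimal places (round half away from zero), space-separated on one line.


0.5143 -0.2571

BᵀP = [-3.3750 0.0000]
S = R + BᵀPB = [3/2] + [5.0625] = [6.5625]
BᵀPA = [3.3750 -1.6875]
K = S⁻¹·BᵀPA = [0.5143 -0.2571]
A−BK = [-0.2286 0.1143; -0.4857 3.7429]
AᵀP(A−BK) = [0.7643 -3.0071; -3.0071 30.3786]
P' = Q + AᵀP(A−BK) = [10.7643 -5.0071; -5.0071 34.3786]
tr(P') = 45.1429


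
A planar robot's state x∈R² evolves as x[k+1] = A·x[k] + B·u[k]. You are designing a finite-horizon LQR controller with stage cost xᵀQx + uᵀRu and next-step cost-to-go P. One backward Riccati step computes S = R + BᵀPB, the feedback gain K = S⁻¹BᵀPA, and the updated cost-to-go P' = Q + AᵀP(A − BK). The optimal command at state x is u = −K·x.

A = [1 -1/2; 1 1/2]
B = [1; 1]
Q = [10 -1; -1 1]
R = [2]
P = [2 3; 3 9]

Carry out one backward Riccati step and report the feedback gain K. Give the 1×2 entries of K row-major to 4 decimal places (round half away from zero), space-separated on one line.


BᵀP = [5.0000 12.0000]
S = R + BᵀPB = [2] + [17.0000] = [19.0000]
BᵀPA = [17.0000 3.5000]
K = S⁻¹·BᵀPA = [0.8947 0.1842]
A−BK = [0.1053 -0.6842; 0.1053 0.3158]
AᵀP(A−BK) = [1.7895 0.3684; 0.3684 0.6053]
P' = Q + AᵀP(A−BK) = [11.7895 -0.6316; -0.6316 1.6053]
tr(P') = 13.3947

0.8947 0.1842


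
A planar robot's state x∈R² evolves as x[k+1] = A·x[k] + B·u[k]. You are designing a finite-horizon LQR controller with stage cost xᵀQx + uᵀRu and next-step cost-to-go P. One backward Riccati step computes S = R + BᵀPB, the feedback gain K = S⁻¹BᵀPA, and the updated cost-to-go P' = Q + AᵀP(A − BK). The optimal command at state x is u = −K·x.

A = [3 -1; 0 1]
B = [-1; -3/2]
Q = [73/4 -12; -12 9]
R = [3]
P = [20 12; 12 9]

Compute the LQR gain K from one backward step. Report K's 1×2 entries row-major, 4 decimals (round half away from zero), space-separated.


BᵀP = [-38.0000 -25.5000]
S = R + BᵀPB = [3] + [76.2500] = [79.2500]
BᵀPA = [-114.0000 12.5000]
K = S⁻¹·BᵀPA = [-1.4385 0.1577]
A−BK = [1.5615 -0.8423; -2.1577 1.2366]
AᵀP(A−BK) = [16.0126 -6.0189; -6.0189 3.0284]
P' = Q + AᵀP(A−BK) = [34.2626 -18.0189; -18.0189 12.0284]
tr(P') = 46.2910

-1.4385 0.1577


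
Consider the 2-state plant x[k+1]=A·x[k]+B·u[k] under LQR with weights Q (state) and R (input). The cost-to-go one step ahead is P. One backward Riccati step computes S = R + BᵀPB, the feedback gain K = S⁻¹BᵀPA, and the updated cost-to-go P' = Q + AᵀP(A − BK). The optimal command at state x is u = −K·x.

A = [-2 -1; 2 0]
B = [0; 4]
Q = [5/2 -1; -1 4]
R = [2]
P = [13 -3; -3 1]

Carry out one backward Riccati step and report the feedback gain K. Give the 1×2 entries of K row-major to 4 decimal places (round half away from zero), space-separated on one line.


1.7778 0.6667

BᵀP = [-12.0000 4.0000]
S = R + BᵀPB = [2] + [16.0000] = [18.0000]
BᵀPA = [32.0000 12.0000]
K = S⁻¹·BᵀPA = [1.7778 0.6667]
A−BK = [-2.0000 -1.0000; -5.1111 -2.6667]
AᵀP(A−BK) = [23.1111 10.6667; 10.6667 5.0000]
P' = Q + AᵀP(A−BK) = [25.6111 9.6667; 9.6667 9.0000]
tr(P') = 34.6111


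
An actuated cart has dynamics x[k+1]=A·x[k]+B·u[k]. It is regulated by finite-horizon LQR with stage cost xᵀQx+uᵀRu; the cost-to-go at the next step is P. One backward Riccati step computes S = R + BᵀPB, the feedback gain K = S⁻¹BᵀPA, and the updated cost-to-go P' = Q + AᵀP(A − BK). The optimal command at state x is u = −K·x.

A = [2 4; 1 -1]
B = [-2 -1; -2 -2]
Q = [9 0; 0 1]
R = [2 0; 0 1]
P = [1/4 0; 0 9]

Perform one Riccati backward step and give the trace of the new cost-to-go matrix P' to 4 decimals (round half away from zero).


BᵀP = [-0.5000 -18.0000; -0.2500 -18.0000]
S = R + BᵀPB = [2 0; 0 1] + [37.0000 36.5000; 36.5000 36.2500] = [39.0000 36.5000; 36.5000 37.2500]
BᵀPA = [-19.0000 16.0000; -18.5000 17.0000]
K = S⁻¹·BᵀPA = [-0.2697 -0.2033; -0.2324 0.6556]
A−BK = [1.2282 4.2490; -0.0041 -0.0954]
AᵀP(A−BK) = [0.5768 1.2656; 1.2656 5.1079]
P' = Q + AᵀP(A−BK) = [9.5768 1.2656; 1.2656 6.1079]
tr(P') = 15.6846

15.6846


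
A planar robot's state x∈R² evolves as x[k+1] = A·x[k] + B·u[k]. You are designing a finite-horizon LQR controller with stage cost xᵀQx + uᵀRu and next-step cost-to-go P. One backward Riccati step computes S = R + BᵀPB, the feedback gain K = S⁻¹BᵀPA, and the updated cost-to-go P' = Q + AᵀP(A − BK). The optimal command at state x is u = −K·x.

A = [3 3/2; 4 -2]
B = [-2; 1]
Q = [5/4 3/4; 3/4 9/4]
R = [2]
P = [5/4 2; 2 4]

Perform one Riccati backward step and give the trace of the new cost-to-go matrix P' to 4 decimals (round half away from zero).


132.6250

BᵀP = [-0.5000 0.0000]
S = R + BᵀPB = [2] + [1.0000] = [3.0000]
BᵀPA = [-1.5000 -0.7500]
K = S⁻¹·BᵀPA = [-0.5000 -0.2500]
A−BK = [2.0000 1.0000; 4.5000 -1.7500]
AᵀP(A−BK) = [122.5000 -26.7500; -26.7500 6.6250]
P' = Q + AᵀP(A−BK) = [123.7500 -26.0000; -26.0000 8.8750]
tr(P') = 132.6250


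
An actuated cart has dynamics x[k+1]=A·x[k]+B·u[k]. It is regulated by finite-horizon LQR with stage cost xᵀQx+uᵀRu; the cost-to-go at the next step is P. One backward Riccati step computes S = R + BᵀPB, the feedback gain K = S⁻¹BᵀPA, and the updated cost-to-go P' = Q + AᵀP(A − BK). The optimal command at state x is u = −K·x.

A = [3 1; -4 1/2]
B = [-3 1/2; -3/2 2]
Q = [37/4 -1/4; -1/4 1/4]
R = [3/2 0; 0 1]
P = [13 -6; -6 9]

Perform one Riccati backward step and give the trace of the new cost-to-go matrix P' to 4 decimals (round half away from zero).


BᵀP = [-30.0000 4.5000; -5.5000 15.0000]
S = R + BᵀPB = [3/2 0; 0 1] + [83.2500 -6.0000; -6.0000 27.2500] = [84.7500 -6.0000; -6.0000 28.2500]
BᵀPA = [-108.0000 -27.7500; -76.5000 2.0000]
K = S⁻¹·BᵀPA = [-1.4884 -0.3273; -3.0241 0.0013]
A−BK = [0.0468 0.0173; -0.1845 0.0064]
AᵀP(A−BK) = [12.9064 0.7442; 0.7442 0.1637]
P' = Q + AᵀP(A−BK) = [22.1564 0.4942; 0.4942 0.4137]
tr(P') = 22.5701

22.5701


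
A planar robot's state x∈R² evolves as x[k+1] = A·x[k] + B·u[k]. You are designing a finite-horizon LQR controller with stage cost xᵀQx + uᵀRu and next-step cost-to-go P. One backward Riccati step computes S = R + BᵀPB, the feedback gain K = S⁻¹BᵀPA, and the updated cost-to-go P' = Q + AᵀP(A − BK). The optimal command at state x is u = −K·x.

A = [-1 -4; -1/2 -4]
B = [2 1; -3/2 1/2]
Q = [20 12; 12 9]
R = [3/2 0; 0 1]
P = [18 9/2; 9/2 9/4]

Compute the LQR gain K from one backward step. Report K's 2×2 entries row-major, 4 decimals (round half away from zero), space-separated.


-0.1507 -0.1798 -0.7576 -4.0617

BᵀP = [29.2500 5.6250; 20.2500 5.6250]
S = R + BᵀPB = [3/2 0; 0 1] + [50.0625 32.0625; 32.0625 23.0625] = [51.5625 32.0625; 32.0625 24.0625]
BᵀPA = [-32.0625 -139.5000; -23.0625 -103.5000]
K = S⁻¹·BᵀPA = [-0.1507 -0.1798; -0.7576 -4.0617]
A−BK = [0.0591 0.4213; -0.3473 -2.2389]
AᵀP(A−BK) = [0.7576 4.0617; 4.0617 22.5297]
P' = Q + AᵀP(A−BK) = [20.7576 16.0617; 16.0617 31.5297]
tr(P') = 52.2874


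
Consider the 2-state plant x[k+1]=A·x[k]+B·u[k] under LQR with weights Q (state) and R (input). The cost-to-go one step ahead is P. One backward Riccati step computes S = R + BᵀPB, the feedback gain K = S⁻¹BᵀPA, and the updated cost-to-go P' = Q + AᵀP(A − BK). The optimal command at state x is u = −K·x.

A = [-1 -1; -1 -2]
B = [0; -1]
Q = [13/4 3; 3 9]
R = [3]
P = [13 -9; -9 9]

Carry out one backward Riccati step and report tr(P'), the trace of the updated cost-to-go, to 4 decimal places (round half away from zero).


BᵀP = [9.0000 -9.0000]
S = R + BᵀPB = [3] + [9.0000] = [12.0000]
BᵀPA = [0.0000 9.0000]
K = S⁻¹·BᵀPA = [0.0000 0.7500]
A−BK = [-1.0000 -1.0000; -1.0000 -1.2500]
AᵀP(A−BK) = [4.0000 4.0000; 4.0000 6.2500]
P' = Q + AᵀP(A−BK) = [7.2500 7.0000; 7.0000 15.2500]
tr(P') = 22.5000

22.5000


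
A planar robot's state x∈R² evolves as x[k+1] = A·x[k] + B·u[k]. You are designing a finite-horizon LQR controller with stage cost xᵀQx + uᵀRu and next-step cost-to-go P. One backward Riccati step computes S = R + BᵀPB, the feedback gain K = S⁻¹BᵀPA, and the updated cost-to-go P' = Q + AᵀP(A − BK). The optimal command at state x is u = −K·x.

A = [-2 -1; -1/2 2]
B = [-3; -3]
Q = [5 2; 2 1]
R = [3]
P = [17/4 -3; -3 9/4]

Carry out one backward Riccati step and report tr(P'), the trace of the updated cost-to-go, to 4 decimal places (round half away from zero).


28.3188

BᵀP = [-3.7500 2.2500]
S = R + BᵀPB = [3] + [4.5000] = [7.5000]
BᵀPA = [6.3750 8.2500]
K = S⁻¹·BᵀPA = [0.8500 1.1000]
A−BK = [0.5500 2.3000; 2.0500 5.3000]
AᵀP(A−BK) = [6.1438 9.7375; 9.7375 16.1750]
P' = Q + AᵀP(A−BK) = [11.1438 11.7375; 11.7375 17.1750]
tr(P') = 28.3188


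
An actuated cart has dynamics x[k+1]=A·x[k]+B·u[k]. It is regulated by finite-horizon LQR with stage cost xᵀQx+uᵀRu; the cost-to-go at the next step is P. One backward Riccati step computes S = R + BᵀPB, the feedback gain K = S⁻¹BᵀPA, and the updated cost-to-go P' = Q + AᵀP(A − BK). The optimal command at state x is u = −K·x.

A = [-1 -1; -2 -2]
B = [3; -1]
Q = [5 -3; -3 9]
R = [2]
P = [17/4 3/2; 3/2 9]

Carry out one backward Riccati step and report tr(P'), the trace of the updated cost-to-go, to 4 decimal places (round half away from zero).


BᵀP = [11.2500 -4.5000]
S = R + BᵀPB = [2] + [38.2500] = [40.2500]
BᵀPA = [-2.2500 -2.2500]
K = S⁻¹·BᵀPA = [-0.0559 -0.0559]
A−BK = [-0.8323 -0.8323; -2.0559 -2.0559]
AᵀP(A−BK) = [46.1242 46.1242; 46.1242 46.1242]
P' = Q + AᵀP(A−BK) = [51.1242 43.1242; 43.1242 55.1242]
tr(P') = 106.2484

106.2484


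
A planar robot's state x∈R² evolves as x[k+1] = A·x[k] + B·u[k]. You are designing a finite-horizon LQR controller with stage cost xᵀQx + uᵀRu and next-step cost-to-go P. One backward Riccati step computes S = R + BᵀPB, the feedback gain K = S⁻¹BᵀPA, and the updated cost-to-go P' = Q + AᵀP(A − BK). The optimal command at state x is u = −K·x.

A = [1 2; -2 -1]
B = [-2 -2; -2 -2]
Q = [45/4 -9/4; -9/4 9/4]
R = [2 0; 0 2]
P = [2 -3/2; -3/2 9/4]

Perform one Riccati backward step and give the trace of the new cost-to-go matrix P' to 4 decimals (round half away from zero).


BᵀP = [-1.0000 -1.5000; -1.0000 -1.5000]
S = R + BᵀPB = [2 0; 0 2] + [5.0000 5.0000; 5.0000 5.0000] = [7.0000 5.0000; 5.0000 7.0000]
BᵀPA = [2.0000 -0.5000; 2.0000 -0.5000]
K = S⁻¹·BᵀPA = [0.1667 -0.0417; 0.1667 -0.0417]
A−BK = [1.6667 1.8333; -1.3333 -1.1667]
AᵀP(A−BK) = [16.3333 16.1667; 16.1667 16.2083]
P' = Q + AᵀP(A−BK) = [27.5833 13.9167; 13.9167 18.4583]
tr(P') = 46.0417

46.0417


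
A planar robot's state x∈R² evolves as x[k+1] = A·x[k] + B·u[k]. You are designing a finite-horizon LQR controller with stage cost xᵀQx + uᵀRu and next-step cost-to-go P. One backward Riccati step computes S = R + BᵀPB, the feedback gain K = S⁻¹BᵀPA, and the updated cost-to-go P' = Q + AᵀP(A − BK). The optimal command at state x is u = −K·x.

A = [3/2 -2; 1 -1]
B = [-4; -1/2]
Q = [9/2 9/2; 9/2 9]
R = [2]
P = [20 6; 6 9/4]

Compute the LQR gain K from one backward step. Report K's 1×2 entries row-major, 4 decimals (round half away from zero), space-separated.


BᵀP = [-83.0000 -25.1250]
S = R + BᵀPB = [2] + [344.5625] = [346.5625]
BᵀPA = [-149.6250 191.1250]
K = S⁻¹·BᵀPA = [-0.4317 0.5515]
A−BK = [-0.2270 0.2060; 0.7841 -0.7243]
AᵀP(A−BK) = [0.6509 -0.7336; -0.7336 0.8469]
P' = Q + AᵀP(A−BK) = [5.1509 3.7664; 3.7664 9.8469]
tr(P') = 14.9977

-0.4317 0.5515


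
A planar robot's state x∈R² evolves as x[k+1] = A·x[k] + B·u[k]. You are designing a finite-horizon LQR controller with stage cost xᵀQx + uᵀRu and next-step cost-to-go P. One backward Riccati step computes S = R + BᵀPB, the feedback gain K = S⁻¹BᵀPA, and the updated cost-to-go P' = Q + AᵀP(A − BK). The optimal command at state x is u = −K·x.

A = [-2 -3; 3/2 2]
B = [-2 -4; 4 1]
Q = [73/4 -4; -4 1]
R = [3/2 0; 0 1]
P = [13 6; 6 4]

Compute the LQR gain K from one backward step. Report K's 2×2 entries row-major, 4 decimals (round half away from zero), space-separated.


0.2662 0.3332 0.3564 0.5697

BᵀP = [-2.0000 4.0000; -46.0000 -20.0000]
S = R + BᵀPB = [3/2 0; 0 1] + [20.0000 12.0000; 12.0000 164.0000] = [21.5000 12.0000; 12.0000 165.0000]
BᵀPA = [10.0000 14.0000; 62.0000 98.0000]
K = S⁻¹·BᵀPA = [0.2662 0.3332; 0.3564 0.5697]
A−BK = [-0.0420 -0.0548; 0.0788 0.0975]
AᵀP(A−BK) = [0.2414 0.3463; 0.3463 0.5040]
P' = Q + AᵀP(A−BK) = [18.4914 -3.6537; -3.6537 1.5040]
tr(P') = 19.9954


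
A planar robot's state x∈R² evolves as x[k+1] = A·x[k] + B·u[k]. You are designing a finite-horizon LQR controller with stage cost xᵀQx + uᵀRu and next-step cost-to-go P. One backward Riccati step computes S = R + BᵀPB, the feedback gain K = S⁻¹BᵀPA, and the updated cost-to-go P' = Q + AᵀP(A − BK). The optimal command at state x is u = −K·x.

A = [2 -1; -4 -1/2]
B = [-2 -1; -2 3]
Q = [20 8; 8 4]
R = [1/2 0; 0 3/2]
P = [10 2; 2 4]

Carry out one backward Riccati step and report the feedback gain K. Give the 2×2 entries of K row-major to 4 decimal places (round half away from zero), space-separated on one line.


BᵀP = [-24.0000 -12.0000; -4.0000 10.0000]
S = R + BᵀPB = [1/2 0; 0 3/2] + [72.0000 -12.0000; -12.0000 34.0000] = [72.5000 -12.0000; -12.0000 35.5000]
BᵀPA = [0.0000 30.0000; -48.0000 -1.0000]
K = S⁻¹·BᵀPA = [-0.2371 0.4334; -1.4322 0.1183]
A−BK = [0.0936 -0.0149; -0.1774 0.0118]
AᵀP(A−BK) = [3.2522 -0.3204; -0.3204 0.1170]
P' = Q + AᵀP(A−BK) = [23.2522 7.6796; 7.6796 4.1170]
tr(P') = 27.3692

-0.2371 0.4334 -1.4322 0.1183


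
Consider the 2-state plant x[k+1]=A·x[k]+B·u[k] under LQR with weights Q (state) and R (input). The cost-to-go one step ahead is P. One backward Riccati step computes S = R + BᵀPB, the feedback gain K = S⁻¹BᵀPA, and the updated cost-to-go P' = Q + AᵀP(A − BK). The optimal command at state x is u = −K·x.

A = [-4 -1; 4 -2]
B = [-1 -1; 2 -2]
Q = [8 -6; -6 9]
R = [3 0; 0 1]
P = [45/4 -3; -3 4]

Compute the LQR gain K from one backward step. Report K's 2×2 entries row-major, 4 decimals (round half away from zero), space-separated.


BᵀP = [-17.2500 11.0000; -5.2500 -5.0000]
S = R + BᵀPB = [3 0; 0 1] + [39.2500 -4.7500; -4.7500 15.2500] = [42.2500 -4.7500; -4.7500 16.2500]
BᵀPA = [113.0000 -4.7500; 1.0000 15.2500]
K = S⁻¹·BᵀPA = [2.7726 -0.0072; 0.8720 0.9364]
A−BK = [-0.3554 -0.0708; 0.1988 -0.1130]
AᵀP(A−BK) = [25.8253 0.8720; 0.8720 0.9364]
P' = Q + AᵀP(A−BK) = [33.8253 -5.1280; -5.1280 9.9364]
tr(P') = 43.7617

2.7726 -0.0072 0.8720 0.9364


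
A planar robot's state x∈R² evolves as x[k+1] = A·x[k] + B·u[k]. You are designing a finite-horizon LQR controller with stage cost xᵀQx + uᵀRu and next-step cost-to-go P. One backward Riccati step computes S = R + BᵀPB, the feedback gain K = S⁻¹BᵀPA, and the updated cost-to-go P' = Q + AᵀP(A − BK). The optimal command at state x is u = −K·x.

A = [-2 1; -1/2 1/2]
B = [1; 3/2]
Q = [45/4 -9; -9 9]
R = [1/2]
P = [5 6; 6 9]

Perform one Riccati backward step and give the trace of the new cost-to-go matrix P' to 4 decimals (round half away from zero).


BᵀP = [14.0000 19.5000]
S = R + BᵀPB = [1/2] + [43.2500] = [43.7500]
BᵀPA = [-37.7500 23.7500]
K = S⁻¹·BᵀPA = [-0.8629 0.5429]
A−BK = [-1.1371 0.4571; 0.7943 -0.3143]
AᵀP(A−BK) = [1.6771 -0.7571; -0.7571 0.3571]
P' = Q + AᵀP(A−BK) = [12.9271 -9.7571; -9.7571 9.3571]
tr(P') = 22.2843

22.2843


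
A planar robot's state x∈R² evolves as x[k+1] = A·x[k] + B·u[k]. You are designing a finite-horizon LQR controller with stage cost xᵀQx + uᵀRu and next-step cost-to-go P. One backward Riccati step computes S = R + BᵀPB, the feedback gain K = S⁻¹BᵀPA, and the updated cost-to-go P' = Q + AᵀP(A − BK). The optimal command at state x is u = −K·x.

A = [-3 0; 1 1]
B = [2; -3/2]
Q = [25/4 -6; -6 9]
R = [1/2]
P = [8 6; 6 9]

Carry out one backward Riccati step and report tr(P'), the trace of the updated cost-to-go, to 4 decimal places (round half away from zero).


BᵀP = [7.0000 -1.5000]
S = R + BᵀPB = [1/2] + [16.2500] = [16.7500]
BᵀPA = [-22.5000 -1.5000]
K = S⁻¹·BᵀPA = [-1.3433 -0.0896]
A−BK = [-0.3134 0.1791; -1.0149 0.8657]
AᵀP(A−BK) = [14.7761 -11.0149; -11.0149 8.8657]
P' = Q + AᵀP(A−BK) = [21.0261 -17.0149; -17.0149 17.8657]
tr(P') = 38.8918

38.8918


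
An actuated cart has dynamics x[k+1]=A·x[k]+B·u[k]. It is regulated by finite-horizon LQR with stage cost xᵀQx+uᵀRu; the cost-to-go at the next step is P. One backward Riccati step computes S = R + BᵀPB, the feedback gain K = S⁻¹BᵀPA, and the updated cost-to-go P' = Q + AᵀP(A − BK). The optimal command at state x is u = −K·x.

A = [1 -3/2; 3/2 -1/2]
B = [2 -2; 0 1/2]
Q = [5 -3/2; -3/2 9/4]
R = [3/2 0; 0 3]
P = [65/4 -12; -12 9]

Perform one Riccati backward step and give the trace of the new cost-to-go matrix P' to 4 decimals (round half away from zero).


7.8852

BᵀP = [32.5000 -24.0000; -38.5000 28.5000]
S = R + BᵀPB = [3/2 0; 0 3] + [65.0000 -77.0000; -77.0000 91.2500] = [66.5000 -77.0000; -77.0000 94.2500]
BᵀPA = [-3.5000 -36.7500; 4.2500 43.5000]
K = S⁻¹·BᵀPA = [-0.0078 -0.3372; 0.0388 0.1860]
A−BK = [1.0930 -0.4535; 1.4806 -0.5930]
AᵀP(A−BK) = [0.3081 -0.0959; -0.0959 0.3270]
P' = Q + AᵀP(A−BK) = [5.3081 -1.5959; -1.5959 2.5770]
tr(P') = 7.8852


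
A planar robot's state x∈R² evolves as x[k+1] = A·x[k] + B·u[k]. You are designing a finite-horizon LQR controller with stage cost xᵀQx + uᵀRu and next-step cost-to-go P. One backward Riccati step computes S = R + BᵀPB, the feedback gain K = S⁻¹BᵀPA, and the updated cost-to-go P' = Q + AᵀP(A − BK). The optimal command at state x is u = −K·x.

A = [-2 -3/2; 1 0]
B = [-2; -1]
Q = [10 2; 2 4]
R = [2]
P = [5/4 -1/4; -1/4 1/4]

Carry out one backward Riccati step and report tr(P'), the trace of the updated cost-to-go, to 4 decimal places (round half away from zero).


17.6300

BᵀP = [-2.2500 0.2500]
S = R + BᵀPB = [2] + [4.2500] = [6.2500]
BᵀPA = [4.7500 3.3750]
K = S⁻¹·BᵀPA = [0.7600 0.5400]
A−BK = [-0.4800 -0.4200; 1.7600 0.5400]
AᵀP(A−BK) = [2.6400 1.5600; 1.5600 0.9900]
P' = Q + AᵀP(A−BK) = [12.6400 3.5600; 3.5600 4.9900]
tr(P') = 17.6300


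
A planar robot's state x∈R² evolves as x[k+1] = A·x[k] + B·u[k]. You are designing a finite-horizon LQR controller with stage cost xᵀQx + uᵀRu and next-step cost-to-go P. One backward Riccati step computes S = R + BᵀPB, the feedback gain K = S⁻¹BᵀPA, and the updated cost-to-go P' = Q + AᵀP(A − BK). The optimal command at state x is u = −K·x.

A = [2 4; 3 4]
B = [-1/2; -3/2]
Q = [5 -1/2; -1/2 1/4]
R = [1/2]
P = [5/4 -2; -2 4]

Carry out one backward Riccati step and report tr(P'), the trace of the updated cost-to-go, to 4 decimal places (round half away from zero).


10.6445

BᵀP = [2.3750 -5.0000]
S = R + BᵀPB = [1/2] + [6.3125] = [6.8125]
BᵀPA = [-10.2500 -10.5000]
K = S⁻¹·BᵀPA = [-1.5046 -1.5413]
A−BK = [1.2477 3.2294; 0.7431 1.6881]
AᵀP(A−BK) = [1.5780 2.2018; 2.2018 3.8165]
P' = Q + AᵀP(A−BK) = [6.5780 1.7018; 1.7018 4.0665]
tr(P') = 10.6445


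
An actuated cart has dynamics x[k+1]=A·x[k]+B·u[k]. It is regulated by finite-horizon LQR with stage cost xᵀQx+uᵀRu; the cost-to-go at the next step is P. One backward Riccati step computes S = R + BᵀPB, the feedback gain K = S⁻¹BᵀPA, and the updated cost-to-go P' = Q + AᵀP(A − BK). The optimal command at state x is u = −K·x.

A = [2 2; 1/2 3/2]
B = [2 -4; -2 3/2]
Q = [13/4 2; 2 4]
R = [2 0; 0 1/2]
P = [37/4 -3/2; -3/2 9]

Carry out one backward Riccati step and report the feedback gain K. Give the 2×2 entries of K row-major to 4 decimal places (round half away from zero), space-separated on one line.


-0.8229 -1.4909 -0.8859 -1.2018

BᵀP = [21.5000 -21.0000; -39.2500 19.5000]
S = R + BᵀPB = [2 0; 0 1/2] + [85.0000 -117.5000; -117.5000 186.2500] = [87.0000 -117.5000; -117.5000 186.7500]
BᵀPA = [32.5000 11.5000; -68.7500 -49.2500]
K = S⁻¹·BᵀPA = [-0.8229 -1.4909; -0.8859 -1.2018]
A−BK = [0.1022 0.1747; 0.1830 0.3209]
AᵀP(A−BK) = [2.0888 3.5827; 3.5827 6.2084]
P' = Q + AᵀP(A−BK) = [5.3388 5.5827; 5.5827 10.2084]
tr(P') = 15.5472


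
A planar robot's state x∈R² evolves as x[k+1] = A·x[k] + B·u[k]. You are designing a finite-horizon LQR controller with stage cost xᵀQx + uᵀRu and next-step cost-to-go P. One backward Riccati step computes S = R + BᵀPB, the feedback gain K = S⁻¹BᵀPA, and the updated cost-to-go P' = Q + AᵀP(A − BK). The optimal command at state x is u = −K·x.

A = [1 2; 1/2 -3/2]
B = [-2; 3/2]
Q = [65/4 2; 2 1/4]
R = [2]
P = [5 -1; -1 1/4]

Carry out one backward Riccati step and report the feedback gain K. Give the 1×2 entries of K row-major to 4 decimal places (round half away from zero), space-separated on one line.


BᵀP = [-11.5000 2.3750]
S = R + BᵀPB = [2] + [26.5625] = [28.5625]
BᵀPA = [-10.3125 -26.5625]
K = S⁻¹·BᵀPA = [-0.3611 -0.9300]
A−BK = [0.2779 0.1400; 1.0416 -0.1050]
AᵀP(A−BK) = [0.3392 0.7221; 0.7221 1.8600]
P' = Q + AᵀP(A−BK) = [16.5892 2.7221; 2.7221 2.1100]
tr(P') = 18.6991

-0.3611 -0.9300


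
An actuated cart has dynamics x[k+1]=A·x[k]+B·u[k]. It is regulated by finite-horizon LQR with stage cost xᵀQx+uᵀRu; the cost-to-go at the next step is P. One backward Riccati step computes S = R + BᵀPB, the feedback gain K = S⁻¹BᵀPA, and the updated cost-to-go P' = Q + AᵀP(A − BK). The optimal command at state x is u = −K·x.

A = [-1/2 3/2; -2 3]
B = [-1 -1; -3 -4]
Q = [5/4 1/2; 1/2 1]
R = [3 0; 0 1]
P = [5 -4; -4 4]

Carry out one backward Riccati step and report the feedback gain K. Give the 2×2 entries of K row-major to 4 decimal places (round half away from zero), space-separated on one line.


0.0926 -0.1889 0.4259 -0.3889

BᵀP = [7.0000 -8.0000; 11.0000 -12.0000]
S = R + BᵀPB = [3 0; 0 1] + [17.0000 25.0000; 25.0000 37.0000] = [20.0000 25.0000; 25.0000 38.0000]
BᵀPA = [12.5000 -13.5000; 18.5000 -19.5000]
K = S⁻¹·BᵀPA = [0.0926 -0.1889; 0.4259 -0.3889]
A−BK = [0.0185 0.9222; -0.0185 0.8778]
AᵀP(A−BK) = [0.2130 -0.1944; -0.1944 1.1167]
P' = Q + AᵀP(A−BK) = [1.4630 0.3056; 0.3056 2.1167]
tr(P') = 3.5796


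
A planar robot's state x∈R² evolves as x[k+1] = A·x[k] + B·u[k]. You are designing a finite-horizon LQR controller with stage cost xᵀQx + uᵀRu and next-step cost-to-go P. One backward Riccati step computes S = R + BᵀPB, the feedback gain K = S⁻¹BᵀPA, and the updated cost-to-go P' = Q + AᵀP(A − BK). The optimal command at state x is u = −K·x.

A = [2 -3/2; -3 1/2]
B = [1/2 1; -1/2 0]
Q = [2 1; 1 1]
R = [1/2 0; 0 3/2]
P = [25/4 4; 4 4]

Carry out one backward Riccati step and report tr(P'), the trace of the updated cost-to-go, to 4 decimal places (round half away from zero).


BᵀP = [1.1250 0.0000; 6.2500 4.0000]
S = R + BᵀPB = [1/2 0; 0 3/2] + [0.5625 1.1250; 1.1250 6.2500] = [1.0625 1.1250; 1.1250 7.7500]
BᵀPA = [2.2500 -1.6875; 0.5000 -7.3750]
K = S⁻¹·BᵀPA = [2.4215 -0.6861; -0.2870 -0.8520]
A−BK = [1.0762 -0.3049; -1.7892 0.1570]
AᵀP(A−BK) = [7.6951 -0.7803; -0.7803 1.6211]
P' = Q + AᵀP(A−BK) = [9.6951 0.2197; 0.2197 2.6211]
tr(P') = 12.3161

12.3161


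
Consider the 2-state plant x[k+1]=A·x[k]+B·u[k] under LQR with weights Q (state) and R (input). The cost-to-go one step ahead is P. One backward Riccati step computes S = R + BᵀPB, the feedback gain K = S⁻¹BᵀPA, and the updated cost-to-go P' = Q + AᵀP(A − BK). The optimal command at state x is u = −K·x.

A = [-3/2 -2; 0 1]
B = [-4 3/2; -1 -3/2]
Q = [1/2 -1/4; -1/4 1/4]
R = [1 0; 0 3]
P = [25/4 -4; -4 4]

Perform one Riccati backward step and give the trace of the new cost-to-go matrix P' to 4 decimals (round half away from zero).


2.4148

BᵀP = [-21.0000 12.0000; 15.3750 -12.0000]
S = R + BᵀPB = [1 0; 0 3] + [72.0000 -49.5000; -49.5000 41.0625] = [73.0000 -49.5000; -49.5000 44.0625]
BᵀPA = [31.5000 54.0000; -23.0625 -42.7500]
K = S⁻¹·BᵀPA = [0.3215 0.3435; -0.1622 -0.5843]
A−BK = [0.0294 0.2506; 0.0782 0.4671]
AᵀP(A−BK) = [0.1938 0.4536; 0.4536 1.4710]
P' = Q + AᵀP(A−BK) = [0.6938 0.2036; 0.2036 1.7210]
tr(P') = 2.4148


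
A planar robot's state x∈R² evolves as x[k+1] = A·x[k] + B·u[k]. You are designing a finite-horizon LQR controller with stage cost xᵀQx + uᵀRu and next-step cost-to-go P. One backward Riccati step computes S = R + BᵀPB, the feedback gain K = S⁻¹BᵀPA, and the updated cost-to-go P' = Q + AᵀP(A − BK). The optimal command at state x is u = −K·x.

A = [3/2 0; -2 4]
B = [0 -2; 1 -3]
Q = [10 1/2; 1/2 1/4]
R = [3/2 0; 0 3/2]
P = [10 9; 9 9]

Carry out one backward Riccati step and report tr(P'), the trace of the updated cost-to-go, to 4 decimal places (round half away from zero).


15.8259

BᵀP = [9.0000 9.0000; -47.0000 -45.0000]
S = R + BᵀPB = [3/2 0; 0 3/2] + [9.0000 -45.0000; -45.0000 229.0000] = [10.5000 -45.0000; -45.0000 230.5000]
BᵀPA = [-4.5000 36.0000; 19.5000 -180.0000]
K = S⁻¹·BᵀPA = [-0.4042 0.5009; 0.0057 -0.6831]
A−BK = [1.5114 -1.3662; -1.5787 1.4497]
AᵀP(A−BK) = [2.5702 -2.4250; -2.4250 3.0057]
P' = Q + AᵀP(A−BK) = [12.5702 -1.9250; -1.9250 3.2557]
tr(P') = 15.8259


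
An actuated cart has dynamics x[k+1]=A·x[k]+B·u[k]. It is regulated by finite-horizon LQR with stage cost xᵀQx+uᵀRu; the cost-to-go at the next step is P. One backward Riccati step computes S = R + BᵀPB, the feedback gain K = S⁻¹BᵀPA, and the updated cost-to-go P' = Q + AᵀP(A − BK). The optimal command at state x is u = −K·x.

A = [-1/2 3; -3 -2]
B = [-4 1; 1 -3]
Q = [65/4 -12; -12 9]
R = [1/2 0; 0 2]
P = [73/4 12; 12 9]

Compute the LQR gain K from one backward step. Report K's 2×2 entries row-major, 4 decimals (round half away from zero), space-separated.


0.4513 -0.6154 0.9779 0.3834

BᵀP = [-61.0000 -39.0000; -17.7500 -15.0000]
S = R + BᵀPB = [1/2 0; 0 2] + [205.0000 56.0000; 56.0000 27.2500] = [205.5000 56.0000; 56.0000 29.2500]
BᵀPA = [147.5000 -105.0000; 53.8750 -23.2500]
K = S⁻¹·BᵀPA = [0.4513 -0.6154; 0.9779 0.3834]
A−BK = [0.3272 0.1550; -0.5176 -0.2345]
AᵀP(A−BK) = [2.3148 0.7454; 0.7454 0.5443]
P' = Q + AᵀP(A−BK) = [18.5648 -11.2546; -11.2546 9.5443]
tr(P') = 28.1091


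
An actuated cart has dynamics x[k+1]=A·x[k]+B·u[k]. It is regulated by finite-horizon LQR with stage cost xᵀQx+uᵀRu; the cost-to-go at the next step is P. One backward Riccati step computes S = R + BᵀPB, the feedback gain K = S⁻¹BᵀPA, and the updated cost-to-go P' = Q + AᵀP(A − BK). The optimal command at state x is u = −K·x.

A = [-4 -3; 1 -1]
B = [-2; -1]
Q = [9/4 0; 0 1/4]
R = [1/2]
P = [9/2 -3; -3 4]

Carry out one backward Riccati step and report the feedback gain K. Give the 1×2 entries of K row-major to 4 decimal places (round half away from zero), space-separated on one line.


BᵀP = [-6.0000 2.0000]
S = R + BᵀPB = [1/2] + [10.0000] = [10.5000]
BᵀPA = [26.0000 16.0000]
K = S⁻¹·BᵀPA = [2.4762 1.5238]
A−BK = [0.9524 0.0476; 3.4762 0.5238]
AᵀP(A−BK) = [35.6190 7.3810; 7.3810 2.1190]
P' = Q + AᵀP(A−BK) = [37.8690 7.3810; 7.3810 2.3690]
tr(P') = 40.2381

2.4762 1.5238


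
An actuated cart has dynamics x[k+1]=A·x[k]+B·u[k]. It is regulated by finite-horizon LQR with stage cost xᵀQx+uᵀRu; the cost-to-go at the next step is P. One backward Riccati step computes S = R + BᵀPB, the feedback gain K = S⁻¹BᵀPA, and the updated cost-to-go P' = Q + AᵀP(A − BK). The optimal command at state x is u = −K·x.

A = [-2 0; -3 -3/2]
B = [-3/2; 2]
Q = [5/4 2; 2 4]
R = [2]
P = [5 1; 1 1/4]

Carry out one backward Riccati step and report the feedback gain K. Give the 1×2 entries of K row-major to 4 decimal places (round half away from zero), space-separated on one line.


BᵀP = [-5.5000 -1.0000]
S = R + BᵀPB = [2] + [6.2500] = [8.2500]
BᵀPA = [14.0000 1.5000]
K = S⁻¹·BᵀPA = [1.6970 0.1818]
A−BK = [0.5455 0.2727; -6.3939 -1.8636]
AᵀP(A−BK) = [10.4924 1.5795; 1.5795 0.2898]
P' = Q + AᵀP(A−BK) = [11.7424 3.5795; 3.5795 4.2898]
tr(P') = 16.0322

1.6970 0.1818
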